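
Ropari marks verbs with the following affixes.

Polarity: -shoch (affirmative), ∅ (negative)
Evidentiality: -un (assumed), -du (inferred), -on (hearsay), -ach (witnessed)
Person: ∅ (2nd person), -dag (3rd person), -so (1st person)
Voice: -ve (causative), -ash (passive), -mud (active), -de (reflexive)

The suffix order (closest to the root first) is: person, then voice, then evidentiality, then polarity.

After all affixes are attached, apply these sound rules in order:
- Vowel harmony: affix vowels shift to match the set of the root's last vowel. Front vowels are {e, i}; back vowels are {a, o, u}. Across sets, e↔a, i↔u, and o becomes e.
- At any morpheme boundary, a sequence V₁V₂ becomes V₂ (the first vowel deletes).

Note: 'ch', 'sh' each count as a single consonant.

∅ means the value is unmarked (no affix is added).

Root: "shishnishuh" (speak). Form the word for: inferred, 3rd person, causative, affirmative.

Attach person 3rd person -dag → shishnishuhdag.
Attach voice causative -ve → shishnishuhdagve.
Attach evidentiality inferred -du → shishnishuhdagvedu.
Attach polarity affirmative -shoch → shishnishuhdagvedushoch.
Apply vowel harmony: shishnishuhdagvedushoch → shishnishuhdagvadushoch.
Vowel deletion: no change.

shishnishuhdagvadushoch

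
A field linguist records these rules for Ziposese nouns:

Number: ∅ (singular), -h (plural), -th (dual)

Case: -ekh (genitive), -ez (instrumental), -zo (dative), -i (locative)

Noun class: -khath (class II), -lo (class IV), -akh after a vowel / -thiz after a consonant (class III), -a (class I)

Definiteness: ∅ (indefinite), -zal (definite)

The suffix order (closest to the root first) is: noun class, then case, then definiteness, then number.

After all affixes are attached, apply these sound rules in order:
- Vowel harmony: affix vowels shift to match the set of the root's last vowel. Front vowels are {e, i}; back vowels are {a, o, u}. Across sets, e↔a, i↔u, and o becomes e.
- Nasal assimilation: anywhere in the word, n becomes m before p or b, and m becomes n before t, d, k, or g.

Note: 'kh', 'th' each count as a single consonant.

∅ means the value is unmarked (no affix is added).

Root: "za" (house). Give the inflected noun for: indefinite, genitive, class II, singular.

zakhathakh

Attach noun class class II -khath → zakhath.
Attach case genitive -ekh → zakhathekh.
definiteness = indefinite: zero marking, form stays zakhathekh.
number = singular: zero marking, form stays zakhathekh.
Apply vowel harmony: zakhathekh → zakhathakh.
Nasal assimilation: no change.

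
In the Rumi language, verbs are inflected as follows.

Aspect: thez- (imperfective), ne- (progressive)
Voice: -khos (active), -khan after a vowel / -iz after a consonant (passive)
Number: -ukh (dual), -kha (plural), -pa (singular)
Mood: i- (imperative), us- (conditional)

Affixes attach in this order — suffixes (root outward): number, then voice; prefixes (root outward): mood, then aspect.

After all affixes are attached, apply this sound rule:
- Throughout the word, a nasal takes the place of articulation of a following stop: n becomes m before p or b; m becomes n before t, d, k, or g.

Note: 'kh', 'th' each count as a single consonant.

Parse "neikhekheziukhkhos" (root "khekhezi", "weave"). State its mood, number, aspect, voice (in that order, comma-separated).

Segment: ne-i-khekhezi-ukh-khos.
mood: i- → imperative.
number: -ukh → dual.
aspect: ne- → progressive.
voice: -khos → active.

imperative, dual, progressive, active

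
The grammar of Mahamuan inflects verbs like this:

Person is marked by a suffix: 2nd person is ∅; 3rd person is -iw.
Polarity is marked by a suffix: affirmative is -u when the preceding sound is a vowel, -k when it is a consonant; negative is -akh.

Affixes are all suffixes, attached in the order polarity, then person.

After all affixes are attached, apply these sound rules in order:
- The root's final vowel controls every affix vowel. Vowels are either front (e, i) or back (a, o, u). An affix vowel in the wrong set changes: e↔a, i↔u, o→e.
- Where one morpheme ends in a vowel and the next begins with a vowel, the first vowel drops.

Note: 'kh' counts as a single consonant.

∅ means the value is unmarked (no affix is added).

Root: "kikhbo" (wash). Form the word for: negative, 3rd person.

kikhbakhuw

Attach polarity negative -akh → kikhboakh.
Attach person 3rd person -iw → kikhboakhiw.
Apply vowel harmony: kikhboakhiw → kikhboakhuw.
Apply vowel deletion: kikhboakhuw → kikhbakhuw.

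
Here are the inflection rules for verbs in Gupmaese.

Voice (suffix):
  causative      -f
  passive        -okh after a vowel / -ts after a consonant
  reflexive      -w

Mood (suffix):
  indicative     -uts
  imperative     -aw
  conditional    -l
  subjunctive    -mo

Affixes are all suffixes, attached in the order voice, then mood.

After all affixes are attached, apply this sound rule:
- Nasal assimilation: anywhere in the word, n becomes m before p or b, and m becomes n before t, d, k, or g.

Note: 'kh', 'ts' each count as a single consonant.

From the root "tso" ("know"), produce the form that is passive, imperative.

tsookhaw

Attach voice passive -okh (after vowel 'o') → tsookh.
Attach mood imperative -aw → tsookhaw.
Nasal assimilation: no change.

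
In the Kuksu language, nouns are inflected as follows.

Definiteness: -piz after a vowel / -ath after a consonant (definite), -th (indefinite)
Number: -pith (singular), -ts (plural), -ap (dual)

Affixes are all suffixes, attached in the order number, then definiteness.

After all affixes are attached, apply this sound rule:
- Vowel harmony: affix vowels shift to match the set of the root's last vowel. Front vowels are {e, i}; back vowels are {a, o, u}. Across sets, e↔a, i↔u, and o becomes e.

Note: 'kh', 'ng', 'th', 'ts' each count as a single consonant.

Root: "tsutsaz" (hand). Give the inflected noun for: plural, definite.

tsutsaztsath

Attach number plural -ts → tsutsazts.
Attach definiteness definite -ath (after consonant 'ts') → tsutsaztsath.
Vowel harmony: no change.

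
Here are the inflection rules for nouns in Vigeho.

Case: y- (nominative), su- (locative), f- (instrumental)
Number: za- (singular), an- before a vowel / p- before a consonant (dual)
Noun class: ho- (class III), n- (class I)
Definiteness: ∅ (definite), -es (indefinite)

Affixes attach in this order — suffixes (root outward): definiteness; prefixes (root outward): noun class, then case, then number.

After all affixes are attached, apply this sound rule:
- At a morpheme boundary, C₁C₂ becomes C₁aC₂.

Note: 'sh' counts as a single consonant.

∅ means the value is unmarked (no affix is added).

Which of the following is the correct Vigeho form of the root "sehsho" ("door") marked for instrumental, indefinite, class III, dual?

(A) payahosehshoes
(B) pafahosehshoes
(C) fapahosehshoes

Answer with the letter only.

Attach noun class class III ho- → hosehsho.
Attach case instrumental f- → fhosehsho.
Attach number dual p- (before consonant 'f') → pfhosehsho.
Attach definiteness indefinite -es → pfhosehshoes.
Apply epenthesis: pfhosehshoes → pafahosehshoes.
So the correct form is pafahosehshoes, option (B).
(C) fapahosehshoes is wrong: it has the affixes in the wrong order.
(A) payahosehshoes is wrong: it uses nominative instead of instrumental for case.

B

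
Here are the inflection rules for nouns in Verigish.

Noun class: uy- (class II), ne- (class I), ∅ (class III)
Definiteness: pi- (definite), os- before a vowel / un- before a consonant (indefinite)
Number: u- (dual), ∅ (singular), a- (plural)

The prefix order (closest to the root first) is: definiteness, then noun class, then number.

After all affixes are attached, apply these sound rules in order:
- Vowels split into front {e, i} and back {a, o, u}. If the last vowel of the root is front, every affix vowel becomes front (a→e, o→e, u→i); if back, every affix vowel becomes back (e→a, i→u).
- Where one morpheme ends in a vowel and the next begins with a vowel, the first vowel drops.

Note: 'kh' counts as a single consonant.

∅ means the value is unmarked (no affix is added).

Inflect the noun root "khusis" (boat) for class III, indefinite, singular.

inkhusis

Attach definiteness indefinite un- (before consonant 'kh') → unkhusis.
noun class = class III: zero marking, form stays unkhusis.
number = singular: zero marking, form stays unkhusis.
Apply vowel harmony: unkhusis → inkhusis.
Vowel deletion: no change.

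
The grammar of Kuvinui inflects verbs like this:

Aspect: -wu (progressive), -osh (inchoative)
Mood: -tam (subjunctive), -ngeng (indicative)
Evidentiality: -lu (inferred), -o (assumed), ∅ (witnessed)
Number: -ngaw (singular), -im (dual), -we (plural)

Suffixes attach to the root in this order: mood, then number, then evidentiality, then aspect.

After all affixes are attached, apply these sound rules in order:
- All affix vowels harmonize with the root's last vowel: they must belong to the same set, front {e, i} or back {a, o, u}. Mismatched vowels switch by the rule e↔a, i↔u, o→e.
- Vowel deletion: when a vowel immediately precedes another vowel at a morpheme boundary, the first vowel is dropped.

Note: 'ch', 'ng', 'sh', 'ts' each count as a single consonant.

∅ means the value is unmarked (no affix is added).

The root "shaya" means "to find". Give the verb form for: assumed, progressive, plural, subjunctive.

Attach mood subjunctive -tam → shayatam.
Attach number plural -we → shayatamwe.
Attach evidentiality assumed -o → shayatamweo.
Attach aspect progressive -wu → shayatamweowu.
Apply vowel harmony: shayatamweowu → shayatamwaowu.
Apply vowel deletion: shayatamwaowu → shayatamwowu.

shayatamwowu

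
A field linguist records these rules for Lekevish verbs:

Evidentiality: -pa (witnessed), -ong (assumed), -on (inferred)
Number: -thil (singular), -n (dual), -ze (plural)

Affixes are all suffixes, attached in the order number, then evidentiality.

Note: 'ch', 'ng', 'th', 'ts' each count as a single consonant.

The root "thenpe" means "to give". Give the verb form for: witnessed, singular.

thenpethilpa

Attach number singular -thil → thenpethil.
Attach evidentiality witnessed -pa → thenpethilpa.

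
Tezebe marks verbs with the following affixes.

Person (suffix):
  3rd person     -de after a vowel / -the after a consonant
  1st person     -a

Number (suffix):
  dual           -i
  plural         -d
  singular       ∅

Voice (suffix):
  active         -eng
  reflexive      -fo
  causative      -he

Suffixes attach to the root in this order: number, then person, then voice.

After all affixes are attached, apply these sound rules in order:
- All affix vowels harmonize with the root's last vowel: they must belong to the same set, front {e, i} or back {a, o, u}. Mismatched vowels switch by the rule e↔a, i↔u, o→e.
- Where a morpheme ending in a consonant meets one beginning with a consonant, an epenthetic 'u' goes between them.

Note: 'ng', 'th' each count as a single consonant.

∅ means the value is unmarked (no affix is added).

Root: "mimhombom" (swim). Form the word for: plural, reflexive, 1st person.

Attach number plural -d → mimhombomd.
Attach person 1st person -a → mimhombomda.
Attach voice reflexive -fo → mimhombomdafo.
Vowel harmony: no change.
Apply epenthesis: mimhombomdafo → mimhombomudafo.

mimhombomudafo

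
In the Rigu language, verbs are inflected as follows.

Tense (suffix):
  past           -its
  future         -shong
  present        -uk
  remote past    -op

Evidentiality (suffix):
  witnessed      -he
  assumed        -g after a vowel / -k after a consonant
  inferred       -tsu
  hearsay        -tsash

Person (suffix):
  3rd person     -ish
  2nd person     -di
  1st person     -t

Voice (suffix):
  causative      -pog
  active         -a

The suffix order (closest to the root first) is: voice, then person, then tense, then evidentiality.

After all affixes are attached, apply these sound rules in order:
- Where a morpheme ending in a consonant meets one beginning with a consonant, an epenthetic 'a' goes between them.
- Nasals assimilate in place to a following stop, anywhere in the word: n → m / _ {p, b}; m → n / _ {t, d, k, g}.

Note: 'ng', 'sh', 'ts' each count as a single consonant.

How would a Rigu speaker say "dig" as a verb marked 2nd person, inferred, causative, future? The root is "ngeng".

ngengapogadishongatsu

Attach voice causative -pog → ngengpog.
Attach person 2nd person -di → ngengpogdi.
Attach tense future -shong → ngengpogdishong.
Attach evidentiality inferred -tsu → ngengpogdishongtsu.
Apply epenthesis: ngengpogdishongtsu → ngengapogadishongatsu.
Nasal assimilation: no change.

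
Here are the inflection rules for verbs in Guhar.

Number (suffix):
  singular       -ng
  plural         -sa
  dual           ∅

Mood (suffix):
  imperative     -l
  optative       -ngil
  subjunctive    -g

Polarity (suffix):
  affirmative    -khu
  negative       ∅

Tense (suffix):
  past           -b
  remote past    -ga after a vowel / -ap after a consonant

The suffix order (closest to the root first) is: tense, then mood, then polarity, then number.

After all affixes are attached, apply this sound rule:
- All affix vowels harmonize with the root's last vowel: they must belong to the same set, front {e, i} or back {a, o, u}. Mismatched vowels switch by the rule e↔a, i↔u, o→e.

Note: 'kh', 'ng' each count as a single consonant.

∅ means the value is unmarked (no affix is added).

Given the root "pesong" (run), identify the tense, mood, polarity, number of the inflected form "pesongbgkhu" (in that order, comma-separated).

past, subjunctive, affirmative, dual

Segment: pesong-b-g-khu.
tense: -b → past.
mood: -g → subjunctive.
polarity: -khu → affirmative.
number: ∅ → dual.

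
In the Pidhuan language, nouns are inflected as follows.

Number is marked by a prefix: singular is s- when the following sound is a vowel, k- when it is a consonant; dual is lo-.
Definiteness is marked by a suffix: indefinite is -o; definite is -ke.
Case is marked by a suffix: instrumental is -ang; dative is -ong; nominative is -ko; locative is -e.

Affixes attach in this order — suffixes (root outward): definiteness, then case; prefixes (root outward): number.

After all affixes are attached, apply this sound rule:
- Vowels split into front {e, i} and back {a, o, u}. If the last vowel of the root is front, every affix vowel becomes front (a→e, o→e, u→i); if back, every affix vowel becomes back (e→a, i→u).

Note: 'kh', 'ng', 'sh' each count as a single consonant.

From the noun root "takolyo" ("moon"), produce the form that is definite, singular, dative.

ktakolyokaong

Attach definiteness definite -ke → takolyoke.
Attach case dative -ong → takolyokeong.
Attach number singular k- (before consonant 't') → ktakolyokeong.
Apply vowel harmony: ktakolyokeong → ktakolyokaong.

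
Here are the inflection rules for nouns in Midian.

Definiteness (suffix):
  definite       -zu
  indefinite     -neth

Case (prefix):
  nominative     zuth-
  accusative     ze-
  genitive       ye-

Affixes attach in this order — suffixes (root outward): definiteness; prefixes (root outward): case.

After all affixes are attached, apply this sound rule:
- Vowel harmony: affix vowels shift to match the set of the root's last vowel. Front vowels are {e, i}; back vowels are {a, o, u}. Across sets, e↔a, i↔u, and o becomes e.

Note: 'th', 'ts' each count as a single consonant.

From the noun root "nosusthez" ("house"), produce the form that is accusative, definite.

Attach definiteness definite -zu → nosusthezzu.
Attach case accusative ze- → zenosusthezzu.
Apply vowel harmony: zenosusthezzu → zenosusthezzi.

zenosusthezzi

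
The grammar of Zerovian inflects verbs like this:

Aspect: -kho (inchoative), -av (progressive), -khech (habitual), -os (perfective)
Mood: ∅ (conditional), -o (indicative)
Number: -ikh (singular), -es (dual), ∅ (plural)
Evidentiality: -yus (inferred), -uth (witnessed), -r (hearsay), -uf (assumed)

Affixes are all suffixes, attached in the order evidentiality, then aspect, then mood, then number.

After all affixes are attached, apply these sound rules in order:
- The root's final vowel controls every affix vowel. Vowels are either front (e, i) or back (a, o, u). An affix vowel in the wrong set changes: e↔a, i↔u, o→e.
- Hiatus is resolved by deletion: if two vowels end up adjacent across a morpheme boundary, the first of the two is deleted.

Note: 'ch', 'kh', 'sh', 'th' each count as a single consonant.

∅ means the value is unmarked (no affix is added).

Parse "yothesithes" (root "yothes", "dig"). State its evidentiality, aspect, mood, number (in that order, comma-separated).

Segment: yothes-uth-os.
evidentiality: -uth → witnessed.
aspect: -os → perfective.
mood: ∅ → conditional.
number: ∅ → plural.

witnessed, perfective, conditional, plural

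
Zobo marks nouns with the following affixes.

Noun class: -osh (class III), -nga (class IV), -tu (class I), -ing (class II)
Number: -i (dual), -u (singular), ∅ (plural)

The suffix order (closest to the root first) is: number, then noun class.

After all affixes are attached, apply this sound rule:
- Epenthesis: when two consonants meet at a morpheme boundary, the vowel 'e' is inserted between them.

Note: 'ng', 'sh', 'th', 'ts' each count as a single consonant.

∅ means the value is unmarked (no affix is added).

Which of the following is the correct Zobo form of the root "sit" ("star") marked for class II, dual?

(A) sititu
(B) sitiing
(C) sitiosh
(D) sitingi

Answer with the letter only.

Attach number dual -i → siti.
Attach noun class class II -ing → sitiing.
Epenthesis: no change.
So the correct form is sitiing, option (B).
(A) sititu is wrong: it uses class I instead of class II for noun class.
(D) sitingi is wrong: it has the affixes in the wrong order.
(C) sitiosh is wrong: it uses class III instead of class II for noun class.

B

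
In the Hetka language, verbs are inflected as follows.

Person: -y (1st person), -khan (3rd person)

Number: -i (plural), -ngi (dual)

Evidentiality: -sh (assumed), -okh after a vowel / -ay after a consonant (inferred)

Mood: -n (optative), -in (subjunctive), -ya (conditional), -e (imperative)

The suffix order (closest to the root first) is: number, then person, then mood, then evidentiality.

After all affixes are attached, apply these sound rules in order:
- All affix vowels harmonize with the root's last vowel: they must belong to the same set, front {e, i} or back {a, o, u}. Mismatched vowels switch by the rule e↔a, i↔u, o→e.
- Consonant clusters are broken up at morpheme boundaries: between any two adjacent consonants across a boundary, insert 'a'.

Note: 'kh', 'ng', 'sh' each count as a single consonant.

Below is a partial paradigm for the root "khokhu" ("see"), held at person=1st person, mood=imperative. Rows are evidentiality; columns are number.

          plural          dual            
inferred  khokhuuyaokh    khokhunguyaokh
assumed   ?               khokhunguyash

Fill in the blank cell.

Attach number plural -i → khokhui.
Attach person 1st person -y → khokhuiy.
Attach mood imperative -e → khokhuiye.
Attach evidentiality assumed -sh → khokhuiyesh.
Apply vowel harmony: khokhuiyesh → khokhuuyash.
Epenthesis: no change.

khokhuuyash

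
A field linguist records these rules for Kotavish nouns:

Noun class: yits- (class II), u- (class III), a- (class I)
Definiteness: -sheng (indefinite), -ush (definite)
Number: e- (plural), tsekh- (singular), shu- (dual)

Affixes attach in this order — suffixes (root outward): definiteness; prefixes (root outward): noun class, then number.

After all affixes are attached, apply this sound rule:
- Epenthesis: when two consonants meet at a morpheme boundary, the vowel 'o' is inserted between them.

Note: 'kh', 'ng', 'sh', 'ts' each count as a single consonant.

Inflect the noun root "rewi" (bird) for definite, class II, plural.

Attach definiteness definite -ush → rewiush.
Attach noun class class II yits- → yitsrewiush.
Attach number plural e- → eyitsrewiush.
Apply epenthesis: eyitsrewiush → eyitsorewiush.

eyitsorewiush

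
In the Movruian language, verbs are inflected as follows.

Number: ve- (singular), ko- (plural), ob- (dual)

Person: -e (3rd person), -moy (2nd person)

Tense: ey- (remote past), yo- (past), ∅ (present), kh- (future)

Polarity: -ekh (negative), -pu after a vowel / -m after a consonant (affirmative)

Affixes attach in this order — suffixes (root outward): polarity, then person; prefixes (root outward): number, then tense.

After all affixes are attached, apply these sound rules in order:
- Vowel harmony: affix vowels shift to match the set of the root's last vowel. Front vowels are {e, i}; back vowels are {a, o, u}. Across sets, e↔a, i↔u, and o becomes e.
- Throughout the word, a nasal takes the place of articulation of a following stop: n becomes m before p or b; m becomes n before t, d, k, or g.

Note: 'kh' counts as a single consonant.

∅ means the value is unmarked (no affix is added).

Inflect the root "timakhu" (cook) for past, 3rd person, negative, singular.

Attach polarity negative -ekh → timakhuekh.
Attach number singular ve- → vetimakhuekh.
Attach person 3rd person -e → vetimakhuekhe.
Attach tense past yo- → yovetimakhuekhe.
Apply vowel harmony: yovetimakhuekhe → yovatimakhuakha.
Nasal assimilation: no change.

yovatimakhuakha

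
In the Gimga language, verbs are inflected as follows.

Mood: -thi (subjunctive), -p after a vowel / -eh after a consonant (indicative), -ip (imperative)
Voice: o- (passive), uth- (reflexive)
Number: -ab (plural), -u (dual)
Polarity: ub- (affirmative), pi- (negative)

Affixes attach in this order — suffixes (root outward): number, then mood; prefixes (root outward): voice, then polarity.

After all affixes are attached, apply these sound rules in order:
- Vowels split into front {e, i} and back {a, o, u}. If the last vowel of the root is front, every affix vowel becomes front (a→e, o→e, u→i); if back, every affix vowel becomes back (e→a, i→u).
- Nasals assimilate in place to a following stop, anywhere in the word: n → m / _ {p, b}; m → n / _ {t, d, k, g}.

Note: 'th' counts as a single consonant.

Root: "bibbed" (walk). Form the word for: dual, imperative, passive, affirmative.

Attach number dual -u → bibbedu.
Attach mood imperative -ip → bibbeduip.
Attach voice passive o- → obibbeduip.
Attach polarity affirmative ub- → ubobibbeduip.
Apply vowel harmony: ubobibbeduip → ibebibbediip.
Nasal assimilation: no change.

ibebibbediip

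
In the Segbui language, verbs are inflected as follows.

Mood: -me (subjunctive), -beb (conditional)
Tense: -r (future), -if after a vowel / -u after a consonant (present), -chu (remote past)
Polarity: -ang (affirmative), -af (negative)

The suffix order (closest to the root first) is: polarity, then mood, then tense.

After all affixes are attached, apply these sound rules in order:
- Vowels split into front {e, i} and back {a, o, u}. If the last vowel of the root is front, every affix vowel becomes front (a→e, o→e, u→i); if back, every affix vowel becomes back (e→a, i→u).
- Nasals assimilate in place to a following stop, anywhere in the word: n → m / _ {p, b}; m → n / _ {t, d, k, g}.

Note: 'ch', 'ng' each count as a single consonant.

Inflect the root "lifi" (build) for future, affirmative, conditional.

Attach polarity affirmative -ang → lifiang.
Attach mood conditional -beb → lifiangbeb.
Attach tense future -r → lifiangbebr.
Apply vowel harmony: lifiangbebr → lifiengbebr.
Nasal assimilation: no change.

lifiengbebr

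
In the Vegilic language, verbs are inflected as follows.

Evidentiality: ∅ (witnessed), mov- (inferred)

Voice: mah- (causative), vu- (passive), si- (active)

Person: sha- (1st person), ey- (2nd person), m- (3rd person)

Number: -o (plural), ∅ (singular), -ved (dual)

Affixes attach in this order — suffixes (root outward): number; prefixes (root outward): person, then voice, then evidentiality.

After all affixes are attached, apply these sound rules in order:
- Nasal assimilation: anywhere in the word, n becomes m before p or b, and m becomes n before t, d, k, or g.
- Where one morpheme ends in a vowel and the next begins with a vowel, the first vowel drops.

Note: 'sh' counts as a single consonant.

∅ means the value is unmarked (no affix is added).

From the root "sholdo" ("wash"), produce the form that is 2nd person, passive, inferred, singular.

Attach person 2nd person ey- → eysholdo.
Attach voice passive vu- → vueysholdo.
Attach evidentiality inferred mov- → movvueysholdo.
number = singular: zero marking, form stays movvueysholdo.
Nasal assimilation: no change.
Apply vowel deletion: movvueysholdo → movveysholdo.

movveysholdo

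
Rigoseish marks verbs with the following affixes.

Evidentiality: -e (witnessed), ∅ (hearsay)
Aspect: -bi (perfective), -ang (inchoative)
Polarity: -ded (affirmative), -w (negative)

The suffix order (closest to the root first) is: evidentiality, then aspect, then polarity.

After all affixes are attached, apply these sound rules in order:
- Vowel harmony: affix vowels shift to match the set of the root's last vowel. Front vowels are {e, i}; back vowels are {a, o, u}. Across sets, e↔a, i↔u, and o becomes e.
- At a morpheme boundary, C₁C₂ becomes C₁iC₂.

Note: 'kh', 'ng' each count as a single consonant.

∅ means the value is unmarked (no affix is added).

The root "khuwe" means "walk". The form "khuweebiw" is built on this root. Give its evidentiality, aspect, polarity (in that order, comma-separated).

witnessed, perfective, negative

Segment: khuwe-e-bi-w.
evidentiality: -e → witnessed.
aspect: -bi → perfective.
polarity: -w → negative.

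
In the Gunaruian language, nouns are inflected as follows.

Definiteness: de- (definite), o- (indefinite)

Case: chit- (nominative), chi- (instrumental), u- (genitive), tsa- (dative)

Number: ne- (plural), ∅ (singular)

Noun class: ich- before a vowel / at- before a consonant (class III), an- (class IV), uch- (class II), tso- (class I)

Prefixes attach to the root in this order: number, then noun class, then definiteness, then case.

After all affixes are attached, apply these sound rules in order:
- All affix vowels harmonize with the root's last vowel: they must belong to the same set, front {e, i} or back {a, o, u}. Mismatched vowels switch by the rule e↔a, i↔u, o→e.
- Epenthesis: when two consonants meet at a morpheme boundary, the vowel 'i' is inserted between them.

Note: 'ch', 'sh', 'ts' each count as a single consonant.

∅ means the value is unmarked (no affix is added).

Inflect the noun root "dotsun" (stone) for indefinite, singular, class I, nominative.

number = singular: zero marking, form stays dotsun.
Attach noun class class I tso- → tsodotsun.
Attach definiteness indefinite o- → otsodotsun.
Attach case nominative chit- → chitotsodotsun.
Apply vowel harmony: chitotsodotsun → chutotsodotsun.
Epenthesis: no change.

chutotsodotsun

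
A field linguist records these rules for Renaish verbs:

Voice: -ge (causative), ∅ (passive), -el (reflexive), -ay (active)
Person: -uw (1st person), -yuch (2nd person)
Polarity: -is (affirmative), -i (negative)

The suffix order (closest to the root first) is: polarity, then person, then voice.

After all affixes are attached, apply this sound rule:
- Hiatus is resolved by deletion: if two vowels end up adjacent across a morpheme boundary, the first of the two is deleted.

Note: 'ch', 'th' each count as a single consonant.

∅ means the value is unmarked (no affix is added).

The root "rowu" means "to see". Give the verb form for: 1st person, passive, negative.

Attach polarity negative -i → rowui.
Attach person 1st person -uw → rowuiuw.
voice = passive: zero marking, form stays rowuiuw.
Apply vowel deletion: rowuiuw → rowuw.

rowuw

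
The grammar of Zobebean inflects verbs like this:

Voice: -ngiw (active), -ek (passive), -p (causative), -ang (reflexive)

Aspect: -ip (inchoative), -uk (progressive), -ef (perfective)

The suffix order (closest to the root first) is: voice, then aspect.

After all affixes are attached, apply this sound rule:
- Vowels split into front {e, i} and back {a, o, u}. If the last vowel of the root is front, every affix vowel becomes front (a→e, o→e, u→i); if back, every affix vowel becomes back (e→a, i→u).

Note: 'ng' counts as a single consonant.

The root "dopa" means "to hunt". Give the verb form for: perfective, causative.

Attach voice causative -p → dopap.
Attach aspect perfective -ef → dopapef.
Apply vowel harmony: dopapef → dopapaf.

dopapaf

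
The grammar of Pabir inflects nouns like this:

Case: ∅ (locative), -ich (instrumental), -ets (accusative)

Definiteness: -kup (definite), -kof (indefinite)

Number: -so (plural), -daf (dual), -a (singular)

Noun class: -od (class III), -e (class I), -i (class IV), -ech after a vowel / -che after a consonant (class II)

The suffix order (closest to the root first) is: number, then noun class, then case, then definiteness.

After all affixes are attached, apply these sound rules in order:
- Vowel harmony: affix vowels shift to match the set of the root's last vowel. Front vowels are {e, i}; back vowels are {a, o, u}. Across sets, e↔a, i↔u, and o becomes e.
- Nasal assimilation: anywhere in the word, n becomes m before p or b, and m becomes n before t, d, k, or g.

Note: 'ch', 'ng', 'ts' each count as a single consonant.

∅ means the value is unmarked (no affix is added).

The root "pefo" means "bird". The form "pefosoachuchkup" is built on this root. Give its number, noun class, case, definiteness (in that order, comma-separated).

Segment: pefo-so-ech-ich-kup.
number: -so → plural.
noun class: -ech/che → class II.
case: -ich → instrumental.
definiteness: -kup → definite.

plural, class II, instrumental, definite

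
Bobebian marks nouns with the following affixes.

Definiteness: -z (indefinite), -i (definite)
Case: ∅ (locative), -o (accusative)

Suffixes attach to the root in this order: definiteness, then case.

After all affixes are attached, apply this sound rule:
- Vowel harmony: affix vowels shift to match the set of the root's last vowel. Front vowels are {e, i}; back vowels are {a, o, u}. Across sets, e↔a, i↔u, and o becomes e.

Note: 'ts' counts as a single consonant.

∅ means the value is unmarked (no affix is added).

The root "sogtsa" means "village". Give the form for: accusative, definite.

Attach definiteness definite -i → sogtsai.
Attach case accusative -o → sogtsaio.
Apply vowel harmony: sogtsaio → sogtsauo.

sogtsauo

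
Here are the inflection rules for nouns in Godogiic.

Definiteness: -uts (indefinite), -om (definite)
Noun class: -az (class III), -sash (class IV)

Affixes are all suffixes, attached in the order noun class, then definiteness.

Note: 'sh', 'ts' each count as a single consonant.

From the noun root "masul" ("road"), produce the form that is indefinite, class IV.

masulsashuts

Attach noun class class IV -sash → masulsash.
Attach definiteness indefinite -uts → masulsashuts.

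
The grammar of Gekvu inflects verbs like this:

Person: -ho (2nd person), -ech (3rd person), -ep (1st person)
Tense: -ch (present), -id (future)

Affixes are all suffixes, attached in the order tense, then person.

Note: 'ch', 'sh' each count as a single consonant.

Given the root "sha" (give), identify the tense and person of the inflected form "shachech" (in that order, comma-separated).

Segment: sha-ch-ech.
tense: -ch → present.
person: -ech → 3rd person.

present, 3rd person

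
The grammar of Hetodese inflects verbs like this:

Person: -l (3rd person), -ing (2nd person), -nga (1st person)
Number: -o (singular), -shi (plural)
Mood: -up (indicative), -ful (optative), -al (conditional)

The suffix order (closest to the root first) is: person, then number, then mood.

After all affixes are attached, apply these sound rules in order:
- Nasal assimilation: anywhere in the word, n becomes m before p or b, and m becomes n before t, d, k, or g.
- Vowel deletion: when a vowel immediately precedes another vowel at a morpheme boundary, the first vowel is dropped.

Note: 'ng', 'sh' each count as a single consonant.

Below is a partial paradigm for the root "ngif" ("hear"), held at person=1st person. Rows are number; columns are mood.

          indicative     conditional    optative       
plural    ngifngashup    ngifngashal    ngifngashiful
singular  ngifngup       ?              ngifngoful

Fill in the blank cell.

Attach person 1st person -nga → ngifnga.
Attach number singular -o → ngifngao.
Attach mood conditional -al → ngifngaoal.
Nasal assimilation: no change.
Apply vowel deletion: ngifngaoal → ngifngal.

ngifngal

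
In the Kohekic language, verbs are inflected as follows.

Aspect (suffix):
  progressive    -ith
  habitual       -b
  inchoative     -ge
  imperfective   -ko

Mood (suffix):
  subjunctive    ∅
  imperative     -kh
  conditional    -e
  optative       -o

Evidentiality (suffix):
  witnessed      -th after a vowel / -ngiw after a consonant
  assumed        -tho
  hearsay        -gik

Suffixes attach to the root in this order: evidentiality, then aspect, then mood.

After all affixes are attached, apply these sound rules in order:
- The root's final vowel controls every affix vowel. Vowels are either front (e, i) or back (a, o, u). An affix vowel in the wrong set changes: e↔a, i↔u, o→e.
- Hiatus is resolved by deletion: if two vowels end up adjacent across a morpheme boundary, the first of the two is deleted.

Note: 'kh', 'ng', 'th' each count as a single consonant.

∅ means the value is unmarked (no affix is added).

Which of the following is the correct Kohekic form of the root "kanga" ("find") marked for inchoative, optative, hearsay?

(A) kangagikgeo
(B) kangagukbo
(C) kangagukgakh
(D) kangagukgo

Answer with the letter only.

D

Attach evidentiality hearsay -gik → kangagik.
Attach aspect inchoative -ge → kangagikge.
Attach mood optative -o → kangagikgeo.
Apply vowel harmony: kangagikgeo → kangagukgao.
Apply vowel deletion: kangagukgao → kangagukgo.
So the correct form is kangagukgo, option (D).
(A) kangagikgeo is wrong: it fails to apply the sound rule(s).
(C) kangagukgakh is wrong: it uses imperative instead of optative for mood.
(B) kangagukbo is wrong: it uses habitual instead of inchoative for aspect.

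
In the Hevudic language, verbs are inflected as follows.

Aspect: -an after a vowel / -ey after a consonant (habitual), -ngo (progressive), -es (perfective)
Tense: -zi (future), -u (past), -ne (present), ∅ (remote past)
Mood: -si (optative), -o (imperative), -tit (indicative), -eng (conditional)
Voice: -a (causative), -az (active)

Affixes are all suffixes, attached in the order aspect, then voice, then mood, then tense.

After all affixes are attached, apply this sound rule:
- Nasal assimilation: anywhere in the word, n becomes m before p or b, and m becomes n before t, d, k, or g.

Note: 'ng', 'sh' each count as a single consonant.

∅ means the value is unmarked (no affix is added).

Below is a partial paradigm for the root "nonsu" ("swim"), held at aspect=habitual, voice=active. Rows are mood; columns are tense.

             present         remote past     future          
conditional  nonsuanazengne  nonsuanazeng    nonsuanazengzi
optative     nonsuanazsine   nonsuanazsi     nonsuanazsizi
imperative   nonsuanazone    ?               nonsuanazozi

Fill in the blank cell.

nonsuanazo

Attach aspect habitual -an (after vowel 'u') → nonsuan.
Attach voice active -az → nonsuanaz.
Attach mood imperative -o → nonsuanazo.
tense = remote past: zero marking, form stays nonsuanazo.
Nasal assimilation: no change.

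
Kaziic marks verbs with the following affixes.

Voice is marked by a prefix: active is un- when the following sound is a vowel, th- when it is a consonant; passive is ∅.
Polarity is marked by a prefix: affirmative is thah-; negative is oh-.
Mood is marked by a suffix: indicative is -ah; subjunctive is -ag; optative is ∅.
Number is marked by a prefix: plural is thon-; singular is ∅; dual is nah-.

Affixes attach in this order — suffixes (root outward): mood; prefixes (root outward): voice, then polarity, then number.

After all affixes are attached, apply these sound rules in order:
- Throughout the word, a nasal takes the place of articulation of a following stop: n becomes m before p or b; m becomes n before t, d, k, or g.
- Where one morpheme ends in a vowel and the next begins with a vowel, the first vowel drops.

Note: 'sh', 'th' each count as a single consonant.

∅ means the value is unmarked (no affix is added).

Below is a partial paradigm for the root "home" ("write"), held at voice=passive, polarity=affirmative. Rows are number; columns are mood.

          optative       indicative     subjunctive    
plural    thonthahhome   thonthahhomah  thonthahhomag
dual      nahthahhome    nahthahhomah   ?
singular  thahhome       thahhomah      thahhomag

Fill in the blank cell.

nahthahhomag

voice = passive: zero marking, form stays home.
Attach polarity affirmative thah- → thahhome.
Attach mood subjunctive -ag → thahhomeag.
Attach number dual nah- → nahthahhomeag.
Nasal assimilation: no change.
Apply vowel deletion: nahthahhomeag → nahthahhomag.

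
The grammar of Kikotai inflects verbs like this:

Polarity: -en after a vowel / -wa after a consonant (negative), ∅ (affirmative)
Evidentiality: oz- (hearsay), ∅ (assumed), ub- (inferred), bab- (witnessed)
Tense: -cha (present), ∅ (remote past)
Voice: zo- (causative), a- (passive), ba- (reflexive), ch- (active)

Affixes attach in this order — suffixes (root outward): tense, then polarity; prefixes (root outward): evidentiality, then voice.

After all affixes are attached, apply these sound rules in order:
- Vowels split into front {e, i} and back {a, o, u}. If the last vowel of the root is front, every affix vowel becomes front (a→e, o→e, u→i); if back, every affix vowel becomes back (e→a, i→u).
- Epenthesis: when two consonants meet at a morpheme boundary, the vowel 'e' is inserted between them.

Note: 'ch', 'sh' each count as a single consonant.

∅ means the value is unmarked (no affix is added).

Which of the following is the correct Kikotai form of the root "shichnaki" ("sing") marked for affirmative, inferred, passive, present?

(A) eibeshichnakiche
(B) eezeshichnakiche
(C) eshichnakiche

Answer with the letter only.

Attach tense present -cha → shichnakicha.
Attach evidentiality inferred ub- → ubshichnakicha.
polarity = affirmative: zero marking, form stays ubshichnakicha.
Attach voice passive a- → aubshichnakicha.
Apply vowel harmony: aubshichnakicha → eibshichnakiche.
Apply epenthesis: eibshichnakiche → eibeshichnakiche.
So the correct form is eibeshichnakiche, option (A).
(B) eezeshichnakiche is wrong: it uses hearsay instead of inferred for evidentiality.
(C) eshichnakiche is wrong: it uses assumed instead of inferred for evidentiality.

A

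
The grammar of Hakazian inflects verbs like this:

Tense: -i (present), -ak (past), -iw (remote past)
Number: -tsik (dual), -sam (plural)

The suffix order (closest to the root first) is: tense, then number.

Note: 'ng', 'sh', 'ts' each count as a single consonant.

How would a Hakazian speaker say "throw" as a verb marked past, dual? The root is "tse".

Attach tense past -ak → tseak.
Attach number dual -tsik → tseaktsik.

tseaktsik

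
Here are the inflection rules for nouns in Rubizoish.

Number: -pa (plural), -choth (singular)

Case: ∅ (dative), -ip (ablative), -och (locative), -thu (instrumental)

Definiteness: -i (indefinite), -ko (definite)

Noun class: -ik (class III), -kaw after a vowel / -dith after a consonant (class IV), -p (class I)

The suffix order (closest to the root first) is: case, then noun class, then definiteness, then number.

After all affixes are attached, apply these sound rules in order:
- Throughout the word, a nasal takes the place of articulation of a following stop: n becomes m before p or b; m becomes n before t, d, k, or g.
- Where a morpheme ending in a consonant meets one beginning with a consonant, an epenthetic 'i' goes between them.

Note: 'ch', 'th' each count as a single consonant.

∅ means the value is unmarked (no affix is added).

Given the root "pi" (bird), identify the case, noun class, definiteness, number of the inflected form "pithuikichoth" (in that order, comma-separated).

Segment: pi-thu-ik-i-choth.
case: -thu → instrumental.
noun class: -ik → class III.
definiteness: -i → indefinite.
number: -choth → singular.

instrumental, class III, indefinite, singular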